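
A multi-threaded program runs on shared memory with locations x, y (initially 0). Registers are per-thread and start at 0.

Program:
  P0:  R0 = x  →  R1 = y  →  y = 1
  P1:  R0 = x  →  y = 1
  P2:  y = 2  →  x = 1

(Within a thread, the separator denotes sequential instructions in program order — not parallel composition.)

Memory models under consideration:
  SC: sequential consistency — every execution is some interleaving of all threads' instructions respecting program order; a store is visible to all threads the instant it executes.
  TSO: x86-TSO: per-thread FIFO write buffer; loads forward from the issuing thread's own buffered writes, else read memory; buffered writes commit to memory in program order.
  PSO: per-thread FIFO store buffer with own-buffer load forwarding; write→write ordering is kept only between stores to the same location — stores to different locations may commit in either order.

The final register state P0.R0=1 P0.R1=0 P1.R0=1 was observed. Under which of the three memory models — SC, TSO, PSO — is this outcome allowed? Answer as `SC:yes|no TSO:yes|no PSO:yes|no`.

SC:no TSO:no PSO:yes

outcome vector order: (P0.R0,P0.R1,P1.R0)
SC (10): <0 0 0> <0 0 1> <0 1 0> <0 1 1> <0 2 0> <0 2 1> <1 1 0> <1 1 1> <1 2 0> <1 2 1>
TSO (10): <0 0 0> <0 0 1> <0 1 0> <0 1 1> <0 2 0> <0 2 1> <1 1 0> <1 1 1> <1 2 0> <1 2 1>
PSO (12): <0 0 0> <0 0 1> <0 1 0> <0 1 1> <0 2 0> <0 2 1> <1 0 0> <1 0 1> <1 1 0> <1 1 1> <1 2 0> <1 2 1>
target <1 0 1> ∈ {PSO}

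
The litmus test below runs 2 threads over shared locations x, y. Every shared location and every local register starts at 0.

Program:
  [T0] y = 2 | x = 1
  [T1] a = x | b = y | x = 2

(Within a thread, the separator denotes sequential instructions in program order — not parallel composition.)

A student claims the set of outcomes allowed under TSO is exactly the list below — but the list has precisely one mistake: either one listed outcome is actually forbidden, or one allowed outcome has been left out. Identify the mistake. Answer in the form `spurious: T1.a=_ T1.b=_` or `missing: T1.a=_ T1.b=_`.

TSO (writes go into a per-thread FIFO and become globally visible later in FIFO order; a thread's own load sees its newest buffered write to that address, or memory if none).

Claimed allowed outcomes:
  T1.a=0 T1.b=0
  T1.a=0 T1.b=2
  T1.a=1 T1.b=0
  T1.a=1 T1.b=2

spurious: T1.a=1 T1.b=0

outcome vector order: (T1.a,T1.b)
TSO (3): 0/0; 0/2; 1/2
claimed∖TSO = {1/0}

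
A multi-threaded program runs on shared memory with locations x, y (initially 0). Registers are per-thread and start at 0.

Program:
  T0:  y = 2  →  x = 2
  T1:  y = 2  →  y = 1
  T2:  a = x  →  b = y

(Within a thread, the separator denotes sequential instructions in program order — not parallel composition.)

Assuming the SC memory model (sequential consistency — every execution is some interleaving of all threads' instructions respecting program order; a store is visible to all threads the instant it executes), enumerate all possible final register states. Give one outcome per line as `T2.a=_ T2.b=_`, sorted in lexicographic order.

T2.a=0 T2.b=0
T2.a=0 T2.b=1
T2.a=0 T2.b=2
T2.a=2 T2.b=1
T2.a=2 T2.b=2

outcome vector order: (T2.a,T2.b)
|SC outcomes| = 5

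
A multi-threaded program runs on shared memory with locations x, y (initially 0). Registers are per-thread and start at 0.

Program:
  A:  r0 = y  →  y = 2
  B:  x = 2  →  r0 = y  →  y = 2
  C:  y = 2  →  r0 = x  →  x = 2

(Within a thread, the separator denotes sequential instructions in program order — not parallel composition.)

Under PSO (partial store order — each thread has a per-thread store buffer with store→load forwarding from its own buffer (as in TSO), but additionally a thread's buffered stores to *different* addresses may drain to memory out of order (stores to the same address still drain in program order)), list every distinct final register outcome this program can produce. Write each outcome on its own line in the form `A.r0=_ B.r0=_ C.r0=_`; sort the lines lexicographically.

A.r0=0 B.r0=0 C.r0=0
A.r0=0 B.r0=0 C.r0=2
A.r0=0 B.r0=2 C.r0=0
A.r0=0 B.r0=2 C.r0=2
A.r0=2 B.r0=0 C.r0=0
A.r0=2 B.r0=0 C.r0=2
A.r0=2 B.r0=2 C.r0=0
A.r0=2 B.r0=2 C.r0=2

outcome vector order: (A.r0,B.r0,C.r0)
|PSO outcomes| = 8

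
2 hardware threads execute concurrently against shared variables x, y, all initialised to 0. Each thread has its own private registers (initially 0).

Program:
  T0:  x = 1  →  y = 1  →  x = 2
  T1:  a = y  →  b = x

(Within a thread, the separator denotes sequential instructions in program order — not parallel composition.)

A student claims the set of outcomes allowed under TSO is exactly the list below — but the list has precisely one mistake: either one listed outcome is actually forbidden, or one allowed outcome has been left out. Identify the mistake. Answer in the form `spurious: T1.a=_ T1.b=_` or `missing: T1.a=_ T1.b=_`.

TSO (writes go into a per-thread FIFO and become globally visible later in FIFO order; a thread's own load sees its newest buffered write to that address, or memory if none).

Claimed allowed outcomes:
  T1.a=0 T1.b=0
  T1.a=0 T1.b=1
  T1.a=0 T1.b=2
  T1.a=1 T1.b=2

outcome vector order: (T1.a,T1.b)
under TSO → 0/0; 0/1; 0/2; 1/1; 1/2
TSO∖claimed = {1/1}

missing: T1.a=1 T1.b=1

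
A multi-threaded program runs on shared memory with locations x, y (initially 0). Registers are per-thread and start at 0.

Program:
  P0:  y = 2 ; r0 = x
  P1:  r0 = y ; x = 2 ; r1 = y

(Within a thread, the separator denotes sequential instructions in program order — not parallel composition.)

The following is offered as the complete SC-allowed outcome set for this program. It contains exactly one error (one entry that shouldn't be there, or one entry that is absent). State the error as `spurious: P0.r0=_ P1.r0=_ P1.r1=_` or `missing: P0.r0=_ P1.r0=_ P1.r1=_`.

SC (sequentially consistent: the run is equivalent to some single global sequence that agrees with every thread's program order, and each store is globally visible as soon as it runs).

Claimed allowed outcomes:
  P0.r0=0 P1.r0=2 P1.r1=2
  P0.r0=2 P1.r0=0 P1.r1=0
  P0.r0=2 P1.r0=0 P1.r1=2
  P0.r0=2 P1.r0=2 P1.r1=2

missing: P0.r0=0 P1.r0=0 P1.r1=2

outcome vector order: (P0.r0,P1.r0,P1.r1)
SC (5): 0/0/2, 0/2/2, 2/0/0, 2/0/2, 2/2/2
SC∖claimed = {0/0/2}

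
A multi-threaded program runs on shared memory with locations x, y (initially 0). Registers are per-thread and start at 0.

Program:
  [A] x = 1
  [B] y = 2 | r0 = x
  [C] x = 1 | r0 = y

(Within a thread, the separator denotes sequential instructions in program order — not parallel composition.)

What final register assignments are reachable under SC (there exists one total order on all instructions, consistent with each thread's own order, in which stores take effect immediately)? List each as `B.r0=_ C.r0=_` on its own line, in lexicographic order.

B.r0=0 C.r0=2
B.r0=1 C.r0=0
B.r0=1 C.r0=2

outcome vector order: (B.r0,C.r0)
|SC outcomes| = 3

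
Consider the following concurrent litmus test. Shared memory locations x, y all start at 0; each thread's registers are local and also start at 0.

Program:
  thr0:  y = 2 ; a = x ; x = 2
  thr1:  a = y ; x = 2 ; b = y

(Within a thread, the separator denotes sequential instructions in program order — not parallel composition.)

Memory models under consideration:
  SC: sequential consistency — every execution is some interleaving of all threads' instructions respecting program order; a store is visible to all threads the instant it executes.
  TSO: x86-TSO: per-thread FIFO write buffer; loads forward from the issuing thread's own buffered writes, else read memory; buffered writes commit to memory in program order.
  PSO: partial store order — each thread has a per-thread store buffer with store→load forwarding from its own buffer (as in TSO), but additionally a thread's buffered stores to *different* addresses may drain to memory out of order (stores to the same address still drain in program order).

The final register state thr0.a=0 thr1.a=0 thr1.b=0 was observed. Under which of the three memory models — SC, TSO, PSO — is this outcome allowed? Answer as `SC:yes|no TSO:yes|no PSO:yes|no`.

SC:no TSO:yes PSO:yes

outcome vector order: (thr0.a,thr1.a,thr1.b)
under SC → <0 0 2>, <0 2 2>, <2 0 0>, <2 0 2>, <2 2 2>
under TSO → <0 0 0>, <0 0 2>, <0 2 2>, <2 0 0>, <2 0 2>, <2 2 2>
under PSO → <0 0 0>, <0 0 2>, <0 2 2>, <2 0 0>, <2 0 2>, <2 2 2>
target <0 0 0> ∈ {TSO,PSO}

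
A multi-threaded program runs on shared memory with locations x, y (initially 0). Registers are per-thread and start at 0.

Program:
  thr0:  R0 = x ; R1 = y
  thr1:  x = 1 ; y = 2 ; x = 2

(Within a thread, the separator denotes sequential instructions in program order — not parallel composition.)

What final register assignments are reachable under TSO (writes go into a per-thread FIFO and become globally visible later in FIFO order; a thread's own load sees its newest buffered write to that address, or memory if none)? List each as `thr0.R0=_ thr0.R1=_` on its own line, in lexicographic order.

thr0.R0=0 thr0.R1=0
thr0.R0=0 thr0.R1=2
thr0.R0=1 thr0.R1=0
thr0.R0=1 thr0.R1=2
thr0.R0=2 thr0.R1=2

outcome vector order: (thr0.R0,thr0.R1)
|TSO outcomes| = 5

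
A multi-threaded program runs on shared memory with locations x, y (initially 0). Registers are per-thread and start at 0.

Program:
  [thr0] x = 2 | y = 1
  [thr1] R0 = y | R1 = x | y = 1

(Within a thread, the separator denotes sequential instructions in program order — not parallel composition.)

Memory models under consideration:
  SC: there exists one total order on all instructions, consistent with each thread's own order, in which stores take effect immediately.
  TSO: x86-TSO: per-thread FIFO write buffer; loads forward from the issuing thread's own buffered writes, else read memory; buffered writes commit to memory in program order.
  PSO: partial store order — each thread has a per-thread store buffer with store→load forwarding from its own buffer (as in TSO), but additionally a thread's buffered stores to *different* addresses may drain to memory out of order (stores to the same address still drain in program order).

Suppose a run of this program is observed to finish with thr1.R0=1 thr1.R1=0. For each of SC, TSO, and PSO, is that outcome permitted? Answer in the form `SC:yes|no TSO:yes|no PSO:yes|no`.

outcome vector order: (thr1.R0,thr1.R1)
under SC → (0,0); (0,2); (1,2)
under TSO → (0,0); (0,2); (1,2)
under PSO → (0,0); (0,2); (1,0); (1,2)
target (1,0) ∈ {PSO}

SC:no TSO:no PSO:yes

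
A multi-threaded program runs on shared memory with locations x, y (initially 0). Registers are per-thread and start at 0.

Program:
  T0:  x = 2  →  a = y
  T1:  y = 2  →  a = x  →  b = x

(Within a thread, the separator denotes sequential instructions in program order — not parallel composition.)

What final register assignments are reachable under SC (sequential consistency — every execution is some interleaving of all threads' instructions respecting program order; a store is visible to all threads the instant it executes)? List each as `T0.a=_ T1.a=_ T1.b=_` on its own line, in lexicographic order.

outcome vector order: (T0.a,T1.a,T1.b)
|SC outcomes| = 4

T0.a=0 T1.a=2 T1.b=2
T0.a=2 T1.a=0 T1.b=0
T0.a=2 T1.a=0 T1.b=2
T0.a=2 T1.a=2 T1.b=2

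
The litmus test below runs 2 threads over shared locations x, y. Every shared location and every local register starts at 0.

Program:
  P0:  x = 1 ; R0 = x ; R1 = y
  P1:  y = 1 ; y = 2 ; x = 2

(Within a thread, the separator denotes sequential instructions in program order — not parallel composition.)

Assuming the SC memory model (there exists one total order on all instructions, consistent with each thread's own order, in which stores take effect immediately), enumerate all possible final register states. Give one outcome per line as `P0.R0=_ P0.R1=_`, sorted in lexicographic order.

outcome vector order: (P0.R0,P0.R1)
|SC outcomes| = 4

P0.R0=1 P0.R1=0
P0.R0=1 P0.R1=1
P0.R0=1 P0.R1=2
P0.R0=2 P0.R1=2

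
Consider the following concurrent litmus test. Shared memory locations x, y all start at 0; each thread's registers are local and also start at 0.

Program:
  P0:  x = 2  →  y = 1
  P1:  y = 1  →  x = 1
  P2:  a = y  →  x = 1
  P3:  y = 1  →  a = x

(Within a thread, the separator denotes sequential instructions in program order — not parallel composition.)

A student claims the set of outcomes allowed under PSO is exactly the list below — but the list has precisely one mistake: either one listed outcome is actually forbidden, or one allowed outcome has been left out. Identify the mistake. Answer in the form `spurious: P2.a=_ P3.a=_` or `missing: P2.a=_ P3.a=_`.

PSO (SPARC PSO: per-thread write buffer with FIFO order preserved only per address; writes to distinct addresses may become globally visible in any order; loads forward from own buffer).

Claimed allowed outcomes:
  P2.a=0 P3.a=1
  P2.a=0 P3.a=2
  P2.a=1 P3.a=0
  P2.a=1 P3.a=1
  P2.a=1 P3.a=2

missing: P2.a=0 P3.a=0

outcome vector order: (P2.a,P3.a)
PSO (6): 00 01 02 10 11 12
PSO∖claimed = {00}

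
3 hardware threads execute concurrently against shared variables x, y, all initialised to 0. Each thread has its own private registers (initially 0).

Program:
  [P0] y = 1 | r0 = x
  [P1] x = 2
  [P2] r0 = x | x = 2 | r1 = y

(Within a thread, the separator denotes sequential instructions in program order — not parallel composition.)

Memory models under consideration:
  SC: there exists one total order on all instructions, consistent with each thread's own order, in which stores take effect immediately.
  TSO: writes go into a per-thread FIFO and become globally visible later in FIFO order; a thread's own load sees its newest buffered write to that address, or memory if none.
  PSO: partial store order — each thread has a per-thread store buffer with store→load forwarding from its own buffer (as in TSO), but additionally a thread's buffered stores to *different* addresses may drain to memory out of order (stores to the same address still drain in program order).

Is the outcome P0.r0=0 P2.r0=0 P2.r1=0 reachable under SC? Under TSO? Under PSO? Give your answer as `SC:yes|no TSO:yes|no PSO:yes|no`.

SC:no TSO:yes PSO:yes

outcome vector order: (P0.r0,P2.r0,P2.r1)
under SC → 001 021 200 201 220 221
under TSO → 000 001 020 021 200 201 220 221
under PSO → 000 001 020 021 200 201 220 221
target 000 ∈ {TSO,PSO}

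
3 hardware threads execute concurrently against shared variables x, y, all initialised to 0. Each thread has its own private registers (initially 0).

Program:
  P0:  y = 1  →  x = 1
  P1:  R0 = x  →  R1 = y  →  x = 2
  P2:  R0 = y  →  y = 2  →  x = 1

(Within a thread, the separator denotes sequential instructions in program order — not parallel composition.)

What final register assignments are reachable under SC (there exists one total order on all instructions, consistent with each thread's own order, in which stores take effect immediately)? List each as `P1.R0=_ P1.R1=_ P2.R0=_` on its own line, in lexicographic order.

P1.R0=0 P1.R1=0 P2.R0=0
P1.R0=0 P1.R1=0 P2.R0=1
P1.R0=0 P1.R1=1 P2.R0=0
P1.R0=0 P1.R1=1 P2.R0=1
P1.R0=0 P1.R1=2 P2.R0=0
P1.R0=0 P1.R1=2 P2.R0=1
P1.R0=1 P1.R1=1 P2.R0=0
P1.R0=1 P1.R1=1 P2.R0=1
P1.R0=1 P1.R1=2 P2.R0=0
P1.R0=1 P1.R1=2 P2.R0=1

outcome vector order: (P1.R0,P1.R1,P2.R0)
|SC outcomes| = 10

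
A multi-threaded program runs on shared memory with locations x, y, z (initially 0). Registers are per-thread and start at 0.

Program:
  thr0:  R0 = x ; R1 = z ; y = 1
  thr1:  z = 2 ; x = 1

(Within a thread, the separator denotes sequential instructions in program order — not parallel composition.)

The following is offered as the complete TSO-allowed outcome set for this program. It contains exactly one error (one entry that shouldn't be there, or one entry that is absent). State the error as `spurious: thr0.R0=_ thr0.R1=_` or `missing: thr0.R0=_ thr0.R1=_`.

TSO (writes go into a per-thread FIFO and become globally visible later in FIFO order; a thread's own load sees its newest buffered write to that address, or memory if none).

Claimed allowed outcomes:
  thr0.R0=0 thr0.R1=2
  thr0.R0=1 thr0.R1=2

missing: thr0.R0=0 thr0.R1=0

outcome vector order: (thr0.R0,thr0.R1)
[TSO] allowed = {(0,0), (0,2), (1,2)}
TSO∖claimed = {(0,0)}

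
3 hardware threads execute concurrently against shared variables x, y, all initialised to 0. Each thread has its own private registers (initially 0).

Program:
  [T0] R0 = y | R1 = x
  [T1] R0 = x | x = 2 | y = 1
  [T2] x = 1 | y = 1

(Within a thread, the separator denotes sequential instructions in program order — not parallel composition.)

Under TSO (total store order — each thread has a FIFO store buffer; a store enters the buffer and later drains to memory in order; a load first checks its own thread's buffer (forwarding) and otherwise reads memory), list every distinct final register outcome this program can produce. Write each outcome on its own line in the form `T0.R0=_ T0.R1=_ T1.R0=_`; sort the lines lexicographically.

outcome vector order: (T0.R0,T0.R1,T1.R0)
|TSO outcomes| = 10

T0.R0=0 T0.R1=0 T1.R0=0
T0.R0=0 T0.R1=0 T1.R0=1
T0.R0=0 T0.R1=1 T1.R0=0
T0.R0=0 T0.R1=1 T1.R0=1
T0.R0=0 T0.R1=2 T1.R0=0
T0.R0=0 T0.R1=2 T1.R0=1
T0.R0=1 T0.R1=1 T1.R0=0
T0.R0=1 T0.R1=1 T1.R0=1
T0.R0=1 T0.R1=2 T1.R0=0
T0.R0=1 T0.R1=2 T1.R0=1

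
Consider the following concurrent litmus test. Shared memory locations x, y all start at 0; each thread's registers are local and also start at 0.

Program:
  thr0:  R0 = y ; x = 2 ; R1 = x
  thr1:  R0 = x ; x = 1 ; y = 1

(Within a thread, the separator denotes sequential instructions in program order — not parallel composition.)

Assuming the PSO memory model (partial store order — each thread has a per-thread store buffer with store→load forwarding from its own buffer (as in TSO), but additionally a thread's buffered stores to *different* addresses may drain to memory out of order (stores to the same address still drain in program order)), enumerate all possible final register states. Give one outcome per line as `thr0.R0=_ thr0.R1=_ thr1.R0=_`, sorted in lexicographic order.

outcome vector order: (thr0.R0,thr0.R1,thr1.R0)
|PSO outcomes| = 6

thr0.R0=0 thr0.R1=1 thr1.R0=0
thr0.R0=0 thr0.R1=1 thr1.R0=2
thr0.R0=0 thr0.R1=2 thr1.R0=0
thr0.R0=0 thr0.R1=2 thr1.R0=2
thr0.R0=1 thr0.R1=1 thr1.R0=0
thr0.R0=1 thr0.R1=2 thr1.R0=0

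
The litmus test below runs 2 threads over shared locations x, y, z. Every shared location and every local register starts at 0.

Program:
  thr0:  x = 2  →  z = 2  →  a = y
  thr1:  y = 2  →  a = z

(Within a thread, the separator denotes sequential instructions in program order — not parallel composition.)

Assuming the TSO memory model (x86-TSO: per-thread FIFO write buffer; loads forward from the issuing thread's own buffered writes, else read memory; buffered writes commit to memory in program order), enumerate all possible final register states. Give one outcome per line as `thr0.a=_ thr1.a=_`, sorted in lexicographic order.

outcome vector order: (thr0.a,thr1.a)
|TSO outcomes| = 4

thr0.a=0 thr1.a=0
thr0.a=0 thr1.a=2
thr0.a=2 thr1.a=0
thr0.a=2 thr1.a=2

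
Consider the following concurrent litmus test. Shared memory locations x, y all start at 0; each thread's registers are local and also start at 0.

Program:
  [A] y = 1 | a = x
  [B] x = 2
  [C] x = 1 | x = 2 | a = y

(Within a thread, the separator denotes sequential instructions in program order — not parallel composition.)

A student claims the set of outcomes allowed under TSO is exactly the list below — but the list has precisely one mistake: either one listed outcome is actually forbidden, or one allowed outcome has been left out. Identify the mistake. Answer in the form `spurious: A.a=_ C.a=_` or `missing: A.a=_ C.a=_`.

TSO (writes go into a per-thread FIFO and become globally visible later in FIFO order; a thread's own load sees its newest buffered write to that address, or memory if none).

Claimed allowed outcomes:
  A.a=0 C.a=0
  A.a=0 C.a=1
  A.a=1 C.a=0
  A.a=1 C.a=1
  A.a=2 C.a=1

missing: A.a=2 C.a=0

outcome vector order: (A.a,C.a)
TSO (6): <0 0>; <0 1>; <1 0>; <1 1>; <2 0>; <2 1>
TSO∖claimed = {<2 0>}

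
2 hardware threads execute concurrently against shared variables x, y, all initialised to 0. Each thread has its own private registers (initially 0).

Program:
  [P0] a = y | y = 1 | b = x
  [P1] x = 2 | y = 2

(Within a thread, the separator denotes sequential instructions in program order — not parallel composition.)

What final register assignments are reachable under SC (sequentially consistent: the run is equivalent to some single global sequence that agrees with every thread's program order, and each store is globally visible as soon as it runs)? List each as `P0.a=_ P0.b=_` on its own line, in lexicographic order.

outcome vector order: (P0.a,P0.b)
|SC outcomes| = 3

P0.a=0 P0.b=0
P0.a=0 P0.b=2
P0.a=2 P0.b=2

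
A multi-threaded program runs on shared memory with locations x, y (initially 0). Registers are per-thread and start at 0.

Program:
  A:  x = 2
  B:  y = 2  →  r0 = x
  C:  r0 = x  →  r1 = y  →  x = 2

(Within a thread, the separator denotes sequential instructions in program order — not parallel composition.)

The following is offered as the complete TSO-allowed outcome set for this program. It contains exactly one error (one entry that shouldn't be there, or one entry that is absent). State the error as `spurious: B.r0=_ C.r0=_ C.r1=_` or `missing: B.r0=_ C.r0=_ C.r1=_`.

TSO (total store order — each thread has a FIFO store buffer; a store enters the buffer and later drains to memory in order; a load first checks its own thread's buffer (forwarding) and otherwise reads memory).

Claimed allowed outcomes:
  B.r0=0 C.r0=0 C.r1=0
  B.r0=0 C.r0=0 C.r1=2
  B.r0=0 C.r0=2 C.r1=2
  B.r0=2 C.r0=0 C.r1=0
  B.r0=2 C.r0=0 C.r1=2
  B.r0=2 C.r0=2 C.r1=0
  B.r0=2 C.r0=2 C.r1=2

missing: B.r0=0 C.r0=2 C.r1=0

outcome vector order: (B.r0,C.r0,C.r1)
[TSO] allowed = {0/0/0 0/0/2 0/2/0 0/2/2 2/0/0 2/0/2 2/2/0 2/2/2}
TSO∖claimed = {0/2/0}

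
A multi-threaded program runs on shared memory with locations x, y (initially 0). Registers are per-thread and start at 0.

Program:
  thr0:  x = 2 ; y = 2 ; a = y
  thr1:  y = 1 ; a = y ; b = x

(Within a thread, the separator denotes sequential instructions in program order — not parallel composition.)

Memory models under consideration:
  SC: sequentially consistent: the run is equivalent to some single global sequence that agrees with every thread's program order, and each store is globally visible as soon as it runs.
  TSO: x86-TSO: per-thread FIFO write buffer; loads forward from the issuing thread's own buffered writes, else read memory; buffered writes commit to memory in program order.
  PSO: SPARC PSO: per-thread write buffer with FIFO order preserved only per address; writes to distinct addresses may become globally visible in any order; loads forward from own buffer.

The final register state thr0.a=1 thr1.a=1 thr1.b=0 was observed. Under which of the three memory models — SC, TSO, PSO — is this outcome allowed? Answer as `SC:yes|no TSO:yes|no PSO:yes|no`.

SC:no TSO:yes PSO:yes

outcome vector order: (thr0.a,thr1.a,thr1.b)
SC (4): 112 210 212 222
TSO (5): 110 112 210 212 222
PSO (6): 110 112 210 212 220 222
target 110 ∈ {TSO,PSO}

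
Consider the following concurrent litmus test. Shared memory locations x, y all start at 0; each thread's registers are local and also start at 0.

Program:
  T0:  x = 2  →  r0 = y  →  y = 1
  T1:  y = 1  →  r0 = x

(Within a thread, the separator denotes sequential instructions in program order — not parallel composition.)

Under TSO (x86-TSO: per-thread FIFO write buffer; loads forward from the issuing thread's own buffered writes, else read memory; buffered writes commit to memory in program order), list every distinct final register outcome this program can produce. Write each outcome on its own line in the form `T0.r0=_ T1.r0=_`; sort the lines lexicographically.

outcome vector order: (T0.r0,T1.r0)
|TSO outcomes| = 4

T0.r0=0 T1.r0=0
T0.r0=0 T1.r0=2
T0.r0=1 T1.r0=0
T0.r0=1 T1.r0=2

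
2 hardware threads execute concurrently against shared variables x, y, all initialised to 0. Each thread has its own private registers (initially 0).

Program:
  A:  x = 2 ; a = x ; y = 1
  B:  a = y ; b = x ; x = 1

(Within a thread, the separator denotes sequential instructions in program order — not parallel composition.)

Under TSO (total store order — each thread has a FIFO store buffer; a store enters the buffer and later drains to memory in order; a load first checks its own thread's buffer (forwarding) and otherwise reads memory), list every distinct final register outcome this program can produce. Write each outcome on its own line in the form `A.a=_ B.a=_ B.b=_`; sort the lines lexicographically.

A.a=1 B.a=0 B.b=0
A.a=1 B.a=0 B.b=2
A.a=2 B.a=0 B.b=0
A.a=2 B.a=0 B.b=2
A.a=2 B.a=1 B.b=2

outcome vector order: (A.a,B.a,B.b)
|TSO outcomes| = 5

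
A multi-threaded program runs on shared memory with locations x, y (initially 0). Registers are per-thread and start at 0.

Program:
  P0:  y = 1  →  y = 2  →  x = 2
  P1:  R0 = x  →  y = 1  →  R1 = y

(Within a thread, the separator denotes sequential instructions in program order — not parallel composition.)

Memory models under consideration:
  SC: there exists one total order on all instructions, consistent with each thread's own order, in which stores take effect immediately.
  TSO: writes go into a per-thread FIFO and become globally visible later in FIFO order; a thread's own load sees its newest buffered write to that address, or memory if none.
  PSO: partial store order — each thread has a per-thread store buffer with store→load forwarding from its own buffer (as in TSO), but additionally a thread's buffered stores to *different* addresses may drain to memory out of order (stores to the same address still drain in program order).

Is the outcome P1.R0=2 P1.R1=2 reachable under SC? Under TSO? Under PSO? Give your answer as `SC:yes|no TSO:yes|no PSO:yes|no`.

outcome vector order: (P1.R0,P1.R1)
[SC] allowed = {(0,1); (0,2); (2,1)}
[TSO] allowed = {(0,1); (0,2); (2,1)}
[PSO] allowed = {(0,1); (0,2); (2,1); (2,2)}
target (2,2) ∈ {PSO}

SC:no TSO:no PSO:yes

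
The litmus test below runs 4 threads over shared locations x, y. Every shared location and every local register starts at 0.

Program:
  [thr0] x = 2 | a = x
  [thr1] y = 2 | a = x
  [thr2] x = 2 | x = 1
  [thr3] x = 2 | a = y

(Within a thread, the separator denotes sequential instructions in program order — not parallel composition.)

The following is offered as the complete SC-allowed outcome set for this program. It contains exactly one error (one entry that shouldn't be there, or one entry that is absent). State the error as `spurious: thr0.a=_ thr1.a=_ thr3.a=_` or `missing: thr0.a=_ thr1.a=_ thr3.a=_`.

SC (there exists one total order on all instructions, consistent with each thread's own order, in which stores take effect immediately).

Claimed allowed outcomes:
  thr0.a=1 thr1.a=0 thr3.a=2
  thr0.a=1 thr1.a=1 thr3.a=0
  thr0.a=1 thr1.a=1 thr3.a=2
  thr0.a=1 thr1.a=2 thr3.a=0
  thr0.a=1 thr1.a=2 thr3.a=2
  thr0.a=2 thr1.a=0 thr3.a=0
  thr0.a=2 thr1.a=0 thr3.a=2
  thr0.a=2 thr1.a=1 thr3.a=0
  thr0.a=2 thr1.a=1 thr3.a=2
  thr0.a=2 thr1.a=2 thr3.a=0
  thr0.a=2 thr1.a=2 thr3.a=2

outcome vector order: (thr0.a,thr1.a,thr3.a)
[SC] allowed = {(1,0,2); (1,1,0); (1,1,2); (1,2,0); (1,2,2); (2,0,2); (2,1,0); (2,1,2); (2,2,0); (2,2,2)}
claimed∖SC = {(2,0,0)}

spurious: thr0.a=2 thr1.a=0 thr3.a=0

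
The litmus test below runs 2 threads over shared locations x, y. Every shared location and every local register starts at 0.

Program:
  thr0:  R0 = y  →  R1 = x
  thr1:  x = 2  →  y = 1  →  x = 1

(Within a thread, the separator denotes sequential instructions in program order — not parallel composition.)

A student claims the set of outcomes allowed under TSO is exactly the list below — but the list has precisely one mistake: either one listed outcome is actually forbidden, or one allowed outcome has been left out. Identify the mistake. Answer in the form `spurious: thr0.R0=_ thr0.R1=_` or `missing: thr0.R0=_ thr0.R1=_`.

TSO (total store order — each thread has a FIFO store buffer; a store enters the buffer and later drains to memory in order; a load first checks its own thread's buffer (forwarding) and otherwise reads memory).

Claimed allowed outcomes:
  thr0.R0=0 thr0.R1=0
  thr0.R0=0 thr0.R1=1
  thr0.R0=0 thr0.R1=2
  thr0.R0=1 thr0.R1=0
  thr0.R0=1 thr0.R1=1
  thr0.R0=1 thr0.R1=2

spurious: thr0.R0=1 thr0.R1=0

outcome vector order: (thr0.R0,thr0.R1)
under TSO → (0,0), (0,1), (0,2), (1,1), (1,2)
claimed∖TSO = {(1,0)}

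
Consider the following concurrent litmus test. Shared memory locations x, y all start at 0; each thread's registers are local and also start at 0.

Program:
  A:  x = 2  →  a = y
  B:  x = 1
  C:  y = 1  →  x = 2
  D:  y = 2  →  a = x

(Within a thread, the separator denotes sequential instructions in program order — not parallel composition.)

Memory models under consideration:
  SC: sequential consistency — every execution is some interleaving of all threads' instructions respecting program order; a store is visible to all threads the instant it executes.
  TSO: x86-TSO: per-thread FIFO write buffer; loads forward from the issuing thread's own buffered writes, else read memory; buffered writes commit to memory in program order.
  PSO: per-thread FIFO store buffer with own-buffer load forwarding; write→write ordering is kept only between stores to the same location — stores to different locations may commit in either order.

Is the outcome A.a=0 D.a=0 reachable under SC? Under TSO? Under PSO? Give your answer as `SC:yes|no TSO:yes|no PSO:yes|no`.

SC:no TSO:yes PSO:yes

outcome vector order: (A.a,D.a)
under SC → <0 1>; <0 2>; <1 0>; <1 1>; <1 2>; <2 0>; <2 1>; <2 2>
under TSO → <0 0>; <0 1>; <0 2>; <1 0>; <1 1>; <1 2>; <2 0>; <2 1>; <2 2>
under PSO → <0 0>; <0 1>; <0 2>; <1 0>; <1 1>; <1 2>; <2 0>; <2 1>; <2 2>
target <0 0> ∈ {TSO,PSO}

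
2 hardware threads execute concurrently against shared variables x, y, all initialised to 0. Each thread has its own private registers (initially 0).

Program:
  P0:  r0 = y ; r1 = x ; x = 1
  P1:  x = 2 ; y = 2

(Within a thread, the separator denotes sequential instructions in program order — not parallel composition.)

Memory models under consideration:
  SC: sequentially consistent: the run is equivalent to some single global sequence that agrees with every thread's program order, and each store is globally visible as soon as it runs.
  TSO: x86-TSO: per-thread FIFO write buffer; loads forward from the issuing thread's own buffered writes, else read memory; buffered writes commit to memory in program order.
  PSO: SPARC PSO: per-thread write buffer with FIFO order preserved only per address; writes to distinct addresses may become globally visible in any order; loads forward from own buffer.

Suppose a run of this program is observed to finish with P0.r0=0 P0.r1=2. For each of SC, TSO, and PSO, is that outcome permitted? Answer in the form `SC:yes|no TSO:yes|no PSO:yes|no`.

SC:yes TSO:yes PSO:yes

outcome vector order: (P0.r0,P0.r1)
SC: 3 outcomes — {0/0; 0/2; 2/2}
TSO: 3 outcomes — {0/0; 0/2; 2/2}
PSO: 4 outcomes — {0/0; 0/2; 2/0; 2/2}
target 0/2 ∈ {SC,TSO,PSO}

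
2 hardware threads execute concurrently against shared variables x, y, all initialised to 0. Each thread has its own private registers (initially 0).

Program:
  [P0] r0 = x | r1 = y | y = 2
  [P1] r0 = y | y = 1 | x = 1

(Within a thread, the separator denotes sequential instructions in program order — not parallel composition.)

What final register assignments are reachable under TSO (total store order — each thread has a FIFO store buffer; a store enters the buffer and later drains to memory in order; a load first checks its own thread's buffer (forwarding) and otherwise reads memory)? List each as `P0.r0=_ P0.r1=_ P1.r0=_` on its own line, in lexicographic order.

outcome vector order: (P0.r0,P0.r1,P1.r0)
|TSO outcomes| = 4

P0.r0=0 P0.r1=0 P1.r0=0
P0.r0=0 P0.r1=0 P1.r0=2
P0.r0=0 P0.r1=1 P1.r0=0
P0.r0=1 P0.r1=1 P1.r0=0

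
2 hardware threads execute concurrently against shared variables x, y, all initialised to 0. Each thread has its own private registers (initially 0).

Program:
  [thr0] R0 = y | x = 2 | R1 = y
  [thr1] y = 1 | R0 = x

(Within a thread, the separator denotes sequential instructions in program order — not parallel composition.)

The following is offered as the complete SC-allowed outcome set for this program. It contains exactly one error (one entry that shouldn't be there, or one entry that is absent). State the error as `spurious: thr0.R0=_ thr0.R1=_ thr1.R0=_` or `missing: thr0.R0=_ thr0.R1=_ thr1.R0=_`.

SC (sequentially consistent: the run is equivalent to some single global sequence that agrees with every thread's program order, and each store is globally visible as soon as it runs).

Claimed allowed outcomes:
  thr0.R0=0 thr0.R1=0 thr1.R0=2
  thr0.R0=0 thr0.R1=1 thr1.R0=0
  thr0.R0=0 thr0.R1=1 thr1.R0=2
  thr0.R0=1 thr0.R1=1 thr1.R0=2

outcome vector order: (thr0.R0,thr0.R1,thr1.R0)
SC: 5 outcomes — {0/0/2, 0/1/0, 0/1/2, 1/1/0, 1/1/2}
SC∖claimed = {1/1/0}

missing: thr0.R0=1 thr0.R1=1 thr1.R0=0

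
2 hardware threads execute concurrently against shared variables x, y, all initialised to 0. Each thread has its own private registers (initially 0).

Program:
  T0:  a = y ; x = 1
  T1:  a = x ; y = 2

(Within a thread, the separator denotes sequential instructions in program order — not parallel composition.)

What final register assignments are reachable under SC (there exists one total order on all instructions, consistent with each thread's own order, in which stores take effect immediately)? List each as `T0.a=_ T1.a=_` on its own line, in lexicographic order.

outcome vector order: (T0.a,T1.a)
|SC outcomes| = 3

T0.a=0 T1.a=0
T0.a=0 T1.a=1
T0.a=2 T1.a=0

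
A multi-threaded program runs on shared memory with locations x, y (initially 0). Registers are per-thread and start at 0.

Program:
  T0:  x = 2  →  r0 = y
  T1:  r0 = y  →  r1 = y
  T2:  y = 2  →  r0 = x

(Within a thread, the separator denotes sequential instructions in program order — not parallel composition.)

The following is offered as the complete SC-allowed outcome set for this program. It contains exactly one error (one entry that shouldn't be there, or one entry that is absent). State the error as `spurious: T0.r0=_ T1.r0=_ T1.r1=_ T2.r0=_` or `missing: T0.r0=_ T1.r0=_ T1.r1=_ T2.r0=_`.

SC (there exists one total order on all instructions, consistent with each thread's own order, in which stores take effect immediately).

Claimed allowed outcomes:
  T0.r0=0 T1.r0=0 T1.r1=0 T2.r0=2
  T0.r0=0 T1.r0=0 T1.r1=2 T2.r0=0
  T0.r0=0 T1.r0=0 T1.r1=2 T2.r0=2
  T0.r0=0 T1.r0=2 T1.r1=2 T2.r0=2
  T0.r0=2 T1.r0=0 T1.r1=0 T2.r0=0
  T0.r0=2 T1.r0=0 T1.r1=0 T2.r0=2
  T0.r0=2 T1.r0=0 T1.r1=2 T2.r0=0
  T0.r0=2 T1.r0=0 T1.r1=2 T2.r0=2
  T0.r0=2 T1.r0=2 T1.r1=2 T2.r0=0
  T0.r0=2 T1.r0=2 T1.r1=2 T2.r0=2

spurious: T0.r0=0 T1.r0=0 T1.r1=2 T2.r0=0

outcome vector order: (T0.r0,T1.r0,T1.r1,T2.r0)
under SC → (0,0,0,2) (0,0,2,2) (0,2,2,2) (2,0,0,0) (2,0,0,2) (2,0,2,0) (2,0,2,2) (2,2,2,0) (2,2,2,2)
claimed∖SC = {(0,0,2,0)}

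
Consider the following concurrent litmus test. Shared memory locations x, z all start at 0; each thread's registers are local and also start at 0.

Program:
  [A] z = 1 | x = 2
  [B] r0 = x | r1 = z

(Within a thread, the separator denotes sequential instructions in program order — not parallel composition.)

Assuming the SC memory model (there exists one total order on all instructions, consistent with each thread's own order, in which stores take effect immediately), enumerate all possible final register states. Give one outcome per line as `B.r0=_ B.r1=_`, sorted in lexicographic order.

B.r0=0 B.r1=0
B.r0=0 B.r1=1
B.r0=2 B.r1=1

outcome vector order: (B.r0,B.r1)
|SC outcomes| = 3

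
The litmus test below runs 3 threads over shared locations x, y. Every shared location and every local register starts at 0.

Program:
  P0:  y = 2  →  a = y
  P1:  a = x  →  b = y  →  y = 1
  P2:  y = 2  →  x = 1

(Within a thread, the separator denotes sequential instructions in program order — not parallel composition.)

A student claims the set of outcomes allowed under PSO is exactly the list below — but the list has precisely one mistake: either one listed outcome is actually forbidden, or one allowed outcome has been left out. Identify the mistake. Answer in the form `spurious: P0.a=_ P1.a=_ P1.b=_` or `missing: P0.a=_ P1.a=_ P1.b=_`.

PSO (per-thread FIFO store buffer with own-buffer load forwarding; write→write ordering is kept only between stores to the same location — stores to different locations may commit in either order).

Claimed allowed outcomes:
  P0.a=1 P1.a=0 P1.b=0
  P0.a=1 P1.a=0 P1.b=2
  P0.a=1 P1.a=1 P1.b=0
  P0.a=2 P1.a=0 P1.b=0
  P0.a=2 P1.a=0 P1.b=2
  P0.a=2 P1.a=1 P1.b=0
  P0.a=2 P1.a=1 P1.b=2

outcome vector order: (P0.a,P1.a,P1.b)
PSO: 8 outcomes — {<1 0 0>, <1 0 2>, <1 1 0>, <1 1 2>, <2 0 0>, <2 0 2>, <2 1 0>, <2 1 2>}
PSO∖claimed = {<1 1 2>}

missing: P0.a=1 P1.a=1 P1.b=2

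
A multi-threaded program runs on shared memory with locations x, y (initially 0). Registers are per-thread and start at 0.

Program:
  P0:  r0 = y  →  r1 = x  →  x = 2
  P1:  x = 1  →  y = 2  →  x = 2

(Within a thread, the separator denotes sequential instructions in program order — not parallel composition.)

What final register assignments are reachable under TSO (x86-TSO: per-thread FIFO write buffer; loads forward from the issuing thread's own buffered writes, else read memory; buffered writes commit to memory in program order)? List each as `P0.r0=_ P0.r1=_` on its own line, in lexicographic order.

P0.r0=0 P0.r1=0
P0.r0=0 P0.r1=1
P0.r0=0 P0.r1=2
P0.r0=2 P0.r1=1
P0.r0=2 P0.r1=2

outcome vector order: (P0.r0,P0.r1)
|TSO outcomes| = 5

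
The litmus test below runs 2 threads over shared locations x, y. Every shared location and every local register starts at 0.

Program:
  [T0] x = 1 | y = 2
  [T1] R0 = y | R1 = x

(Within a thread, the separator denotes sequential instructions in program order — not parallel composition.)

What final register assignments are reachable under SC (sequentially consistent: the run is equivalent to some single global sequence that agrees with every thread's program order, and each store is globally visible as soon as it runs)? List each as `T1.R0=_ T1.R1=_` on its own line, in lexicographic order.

T1.R0=0 T1.R1=0
T1.R0=0 T1.R1=1
T1.R0=2 T1.R1=1

outcome vector order: (T1.R0,T1.R1)
|SC outcomes| = 3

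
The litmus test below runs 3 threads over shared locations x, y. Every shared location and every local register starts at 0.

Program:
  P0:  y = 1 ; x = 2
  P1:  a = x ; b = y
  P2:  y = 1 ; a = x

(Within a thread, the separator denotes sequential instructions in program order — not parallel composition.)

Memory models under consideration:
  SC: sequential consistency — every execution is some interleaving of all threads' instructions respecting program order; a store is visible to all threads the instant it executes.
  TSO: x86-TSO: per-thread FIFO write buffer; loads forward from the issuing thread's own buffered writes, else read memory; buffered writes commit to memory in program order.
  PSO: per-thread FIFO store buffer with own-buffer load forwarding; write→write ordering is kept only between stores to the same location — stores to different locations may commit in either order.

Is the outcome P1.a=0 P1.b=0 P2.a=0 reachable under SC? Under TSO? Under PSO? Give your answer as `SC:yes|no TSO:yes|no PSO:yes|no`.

outcome vector order: (P1.a,P1.b,P2.a)
SC (6): <0 0 0>; <0 0 2>; <0 1 0>; <0 1 2>; <2 1 0>; <2 1 2>
TSO (6): <0 0 0>; <0 0 2>; <0 1 0>; <0 1 2>; <2 1 0>; <2 1 2>
PSO (8): <0 0 0>; <0 0 2>; <0 1 0>; <0 1 2>; <2 0 0>; <2 0 2>; <2 1 0>; <2 1 2>
target <0 0 0> ∈ {SC,TSO,PSO}

SC:yes TSO:yes PSO:yes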